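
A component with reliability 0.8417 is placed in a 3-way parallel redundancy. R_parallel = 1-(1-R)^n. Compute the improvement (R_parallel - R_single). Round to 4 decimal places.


R_single = 0.8417, n = 3
1 - R_single = 0.1583
(1 - R_single)^n = 0.1583^3 = 0.004
R_parallel = 1 - 0.004 = 0.996
Improvement = 0.996 - 0.8417
Improvement = 0.1543

0.1543


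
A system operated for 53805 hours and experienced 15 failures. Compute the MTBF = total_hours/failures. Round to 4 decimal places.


total_hours = 53805
failures = 15
MTBF = 53805 / 15
MTBF = 3587.0

3587.0


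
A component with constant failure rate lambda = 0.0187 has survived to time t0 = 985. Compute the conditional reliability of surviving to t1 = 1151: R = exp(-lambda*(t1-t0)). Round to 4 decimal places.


lambda = 0.0187
t0 = 985, t1 = 1151
t1 - t0 = 166
lambda * (t1-t0) = 0.0187 * 166 = 3.1042
R = exp(-3.1042)
R = 0.0449

0.0449


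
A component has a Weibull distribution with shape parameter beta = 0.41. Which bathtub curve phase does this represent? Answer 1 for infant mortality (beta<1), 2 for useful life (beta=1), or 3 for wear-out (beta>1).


beta = 0.41
Compare beta to 1:
beta < 1 => infant mortality (phase 1)
beta = 1 => useful life (phase 2)
beta > 1 => wear-out (phase 3)
Since beta = 0.41, this is infant mortality (decreasing failure rate)
Phase = 1

1


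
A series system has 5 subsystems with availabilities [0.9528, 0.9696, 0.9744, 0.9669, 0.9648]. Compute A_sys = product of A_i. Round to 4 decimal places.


Subsystems: [0.9528, 0.9696, 0.9744, 0.9669, 0.9648]
After subsystem 1 (A=0.9528): product = 0.9528
After subsystem 2 (A=0.9696): product = 0.9238
After subsystem 3 (A=0.9744): product = 0.9002
After subsystem 4 (A=0.9669): product = 0.8704
After subsystem 5 (A=0.9648): product = 0.8398
A_sys = 0.8398

0.8398


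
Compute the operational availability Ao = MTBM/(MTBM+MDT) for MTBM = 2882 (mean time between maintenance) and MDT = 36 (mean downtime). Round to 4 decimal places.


MTBM = 2882
MDT = 36
MTBM + MDT = 2918
Ao = 2882 / 2918
Ao = 0.9877

0.9877


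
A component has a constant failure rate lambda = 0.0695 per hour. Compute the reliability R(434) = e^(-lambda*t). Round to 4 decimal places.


lambda = 0.0695
t = 434
lambda * t = 30.163
R(t) = e^(-30.163)
R(t) = 0.0

0.0


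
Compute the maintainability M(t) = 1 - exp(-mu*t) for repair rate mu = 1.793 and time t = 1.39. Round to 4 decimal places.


mu = 1.793, t = 1.39
mu * t = 1.793 * 1.39 = 2.4923
exp(-2.4923) = 0.0827
M(t) = 1 - 0.0827
M(t) = 0.9173

0.9173


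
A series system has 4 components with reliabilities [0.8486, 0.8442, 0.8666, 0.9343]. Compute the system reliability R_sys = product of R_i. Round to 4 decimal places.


Components: [0.8486, 0.8442, 0.8666, 0.9343]
After component 1 (R=0.8486): product = 0.8486
After component 2 (R=0.8442): product = 0.7164
After component 3 (R=0.8666): product = 0.6208
After component 4 (R=0.9343): product = 0.58
R_sys = 0.58

0.58


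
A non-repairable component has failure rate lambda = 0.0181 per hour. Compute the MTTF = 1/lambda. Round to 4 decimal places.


lambda = 0.0181
MTTF = 1 / 0.0181
MTTF = 55.2486

55.2486


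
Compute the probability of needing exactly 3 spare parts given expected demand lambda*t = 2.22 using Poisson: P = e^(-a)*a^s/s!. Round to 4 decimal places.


a = 2.22, s = 3
e^(-a) = e^(-2.22) = 0.1086
a^s = 2.22^3 = 10.941
s! = 6
P = 0.1086 * 10.941 / 6
P = 0.198

0.198


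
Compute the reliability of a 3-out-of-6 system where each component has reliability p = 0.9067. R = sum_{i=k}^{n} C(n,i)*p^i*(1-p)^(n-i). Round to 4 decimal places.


k = 3, n = 6, p = 0.9067
i=3: C(6,3)=20 * 0.9067^3 * 0.0933^3 = 0.0121
i=4: C(6,4)=15 * 0.9067^4 * 0.0933^2 = 0.0882
i=5: C(6,5)=6 * 0.9067^5 * 0.0933^1 = 0.343
i=6: C(6,6)=1 * 0.9067^6 * 0.0933^0 = 0.5556
R = sum of terms = 0.999

0.999


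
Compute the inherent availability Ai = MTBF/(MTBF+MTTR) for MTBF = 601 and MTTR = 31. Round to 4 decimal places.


MTBF = 601
MTTR = 31
MTBF + MTTR = 632
Ai = 601 / 632
Ai = 0.9509

0.9509


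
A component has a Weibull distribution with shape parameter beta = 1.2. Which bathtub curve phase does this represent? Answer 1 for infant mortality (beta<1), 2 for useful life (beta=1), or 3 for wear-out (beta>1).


beta = 1.2
Compare beta to 1:
beta < 1 => infant mortality (phase 1)
beta = 1 => useful life (phase 2)
beta > 1 => wear-out (phase 3)
Since beta = 1.2, this is wear-out (increasing failure rate)
Phase = 3

3


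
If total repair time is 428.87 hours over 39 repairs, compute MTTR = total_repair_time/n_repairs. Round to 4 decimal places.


total_repair_time = 428.87
n_repairs = 39
MTTR = 428.87 / 39
MTTR = 10.9967

10.9967


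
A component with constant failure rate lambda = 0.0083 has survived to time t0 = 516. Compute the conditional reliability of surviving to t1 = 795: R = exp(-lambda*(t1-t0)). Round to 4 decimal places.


lambda = 0.0083
t0 = 516, t1 = 795
t1 - t0 = 279
lambda * (t1-t0) = 0.0083 * 279 = 2.3157
R = exp(-2.3157)
R = 0.0987

0.0987


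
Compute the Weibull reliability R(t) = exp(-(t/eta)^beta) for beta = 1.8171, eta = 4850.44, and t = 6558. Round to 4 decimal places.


beta = 1.8171, eta = 4850.44, t = 6558
t/eta = 6558 / 4850.44 = 1.352
(t/eta)^beta = 1.352^1.8171 = 1.7299
R(t) = exp(-1.7299)
R(t) = 0.1773

0.1773


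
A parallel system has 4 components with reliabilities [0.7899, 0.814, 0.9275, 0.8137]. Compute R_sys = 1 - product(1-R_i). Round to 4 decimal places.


Components: [0.7899, 0.814, 0.9275, 0.8137]
(1 - 0.7899) = 0.2101, running product = 0.2101
(1 - 0.814) = 0.186, running product = 0.0391
(1 - 0.9275) = 0.0725, running product = 0.0028
(1 - 0.8137) = 0.1863, running product = 0.0005
Product of (1-R_i) = 0.0005
R_sys = 1 - 0.0005 = 0.9995

0.9995


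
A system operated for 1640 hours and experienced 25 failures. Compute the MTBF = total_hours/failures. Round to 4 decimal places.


total_hours = 1640
failures = 25
MTBF = 1640 / 25
MTBF = 65.6

65.6


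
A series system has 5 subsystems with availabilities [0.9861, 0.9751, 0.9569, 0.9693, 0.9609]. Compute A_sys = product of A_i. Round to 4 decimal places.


Subsystems: [0.9861, 0.9751, 0.9569, 0.9693, 0.9609]
After subsystem 1 (A=0.9861): product = 0.9861
After subsystem 2 (A=0.9751): product = 0.9615
After subsystem 3 (A=0.9569): product = 0.9201
After subsystem 4 (A=0.9693): product = 0.8919
After subsystem 5 (A=0.9609): product = 0.857
A_sys = 0.857

0.857


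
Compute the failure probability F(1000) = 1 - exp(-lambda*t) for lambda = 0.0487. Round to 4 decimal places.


lambda = 0.0487, t = 1000
lambda * t = 48.7
exp(-48.7) = 0.0
F(t) = 1 - 0.0
F(t) = 1.0

1.0


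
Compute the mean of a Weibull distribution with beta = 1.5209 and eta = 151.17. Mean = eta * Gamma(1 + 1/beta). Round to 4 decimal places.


beta = 1.5209, eta = 151.17
1/beta = 0.6575
1 + 1/beta = 1.6575
Gamma(1.6575) = 0.9013
Mean = 151.17 * 0.9013
Mean = 136.2456

136.2456


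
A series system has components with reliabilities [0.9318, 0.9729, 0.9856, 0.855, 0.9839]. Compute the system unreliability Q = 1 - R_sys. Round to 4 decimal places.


Components: [0.9318, 0.9729, 0.9856, 0.855, 0.9839]
After component 1: product = 0.9318
After component 2: product = 0.9065
After component 3: product = 0.8935
After component 4: product = 0.7639
After component 5: product = 0.7516
R_sys = 0.7516
Q = 1 - 0.7516 = 0.2484

0.2484


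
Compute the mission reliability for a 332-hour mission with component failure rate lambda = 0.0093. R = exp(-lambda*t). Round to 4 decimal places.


lambda = 0.0093
mission_time = 332
lambda * t = 0.0093 * 332 = 3.0876
R = exp(-3.0876)
R = 0.0456

0.0456


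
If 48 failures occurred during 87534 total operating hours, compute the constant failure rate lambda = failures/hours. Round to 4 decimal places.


failures = 48
total_hours = 87534
lambda = 48 / 87534
lambda = 0.0005

0.0005


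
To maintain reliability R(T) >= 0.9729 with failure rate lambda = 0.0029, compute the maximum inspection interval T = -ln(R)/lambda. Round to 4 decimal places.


R_target = 0.9729
lambda = 0.0029
-ln(0.9729) = 0.0275
T = 0.0275 / 0.0029
T = 9.4738

9.4738


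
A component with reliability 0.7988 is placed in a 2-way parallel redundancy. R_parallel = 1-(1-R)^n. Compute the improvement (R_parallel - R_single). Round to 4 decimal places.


R_single = 0.7988, n = 2
1 - R_single = 0.2012
(1 - R_single)^n = 0.2012^2 = 0.0405
R_parallel = 1 - 0.0405 = 0.9595
Improvement = 0.9595 - 0.7988
Improvement = 0.1607

0.1607


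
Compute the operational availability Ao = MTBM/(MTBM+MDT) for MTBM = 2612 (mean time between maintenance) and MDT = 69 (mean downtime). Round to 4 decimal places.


MTBM = 2612
MDT = 69
MTBM + MDT = 2681
Ao = 2612 / 2681
Ao = 0.9743

0.9743


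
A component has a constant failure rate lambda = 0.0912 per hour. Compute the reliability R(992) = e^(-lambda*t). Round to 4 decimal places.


lambda = 0.0912
t = 992
lambda * t = 90.4704
R(t) = e^(-90.4704)
R(t) = 0.0

0.0


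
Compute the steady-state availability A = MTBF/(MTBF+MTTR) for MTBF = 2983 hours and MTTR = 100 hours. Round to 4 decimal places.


MTBF = 2983
MTTR = 100
MTBF + MTTR = 3083
A = 2983 / 3083
A = 0.9676

0.9676


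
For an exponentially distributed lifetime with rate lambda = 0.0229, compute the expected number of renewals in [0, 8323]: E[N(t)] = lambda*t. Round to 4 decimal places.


lambda = 0.0229
t = 8323
E[N(t)] = lambda * t
E[N(t)] = 0.0229 * 8323
E[N(t)] = 190.5967

190.5967


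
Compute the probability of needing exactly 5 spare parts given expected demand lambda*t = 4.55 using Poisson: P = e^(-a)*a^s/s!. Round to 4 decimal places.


a = 4.55, s = 5
e^(-a) = e^(-4.55) = 0.0106
a^s = 4.55^5 = 1950.1005
s! = 120
P = 0.0106 * 1950.1005 / 120
P = 0.1717

0.1717


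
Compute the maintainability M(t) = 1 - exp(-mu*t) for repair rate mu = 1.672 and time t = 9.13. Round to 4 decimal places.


mu = 1.672, t = 9.13
mu * t = 1.672 * 9.13 = 15.2654
exp(-15.2654) = 0.0
M(t) = 1 - 0.0
M(t) = 1.0

1.0


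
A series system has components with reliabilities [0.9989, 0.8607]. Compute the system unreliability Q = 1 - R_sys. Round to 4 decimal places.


Components: [0.9989, 0.8607]
After component 1: product = 0.9989
After component 2: product = 0.8598
R_sys = 0.8598
Q = 1 - 0.8598 = 0.1402

0.1402


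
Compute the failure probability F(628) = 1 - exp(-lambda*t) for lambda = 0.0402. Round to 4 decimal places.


lambda = 0.0402, t = 628
lambda * t = 25.2456
exp(-25.2456) = 0.0
F(t) = 1 - 0.0
F(t) = 1.0

1.0


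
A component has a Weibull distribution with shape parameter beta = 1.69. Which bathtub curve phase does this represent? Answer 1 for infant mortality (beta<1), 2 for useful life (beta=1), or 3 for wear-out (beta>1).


beta = 1.69
Compare beta to 1:
beta < 1 => infant mortality (phase 1)
beta = 1 => useful life (phase 2)
beta > 1 => wear-out (phase 3)
Since beta = 1.69, this is wear-out (increasing failure rate)
Phase = 3

3


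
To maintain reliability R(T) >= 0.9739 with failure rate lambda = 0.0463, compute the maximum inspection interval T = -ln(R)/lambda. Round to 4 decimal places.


R_target = 0.9739
lambda = 0.0463
-ln(0.9739) = 0.0264
T = 0.0264 / 0.0463
T = 0.5712

0.5712


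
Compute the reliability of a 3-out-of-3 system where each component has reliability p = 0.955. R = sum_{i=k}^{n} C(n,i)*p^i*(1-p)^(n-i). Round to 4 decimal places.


k = 3, n = 3, p = 0.955
i=3: C(3,3)=1 * 0.955^3 * 0.045^0 = 0.871
R = sum of terms = 0.871

0.871


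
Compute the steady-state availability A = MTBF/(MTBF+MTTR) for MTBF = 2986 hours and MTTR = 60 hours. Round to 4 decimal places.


MTBF = 2986
MTTR = 60
MTBF + MTTR = 3046
A = 2986 / 3046
A = 0.9803

0.9803


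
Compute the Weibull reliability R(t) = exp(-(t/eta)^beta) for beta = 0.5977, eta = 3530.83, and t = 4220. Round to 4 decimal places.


beta = 0.5977, eta = 3530.83, t = 4220
t/eta = 4220 / 3530.83 = 1.1952
(t/eta)^beta = 1.1952^0.5977 = 1.1125
R(t) = exp(-1.1125)
R(t) = 0.3288

0.3288


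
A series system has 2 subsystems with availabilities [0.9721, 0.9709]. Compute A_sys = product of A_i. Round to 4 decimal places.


Subsystems: [0.9721, 0.9709]
After subsystem 1 (A=0.9721): product = 0.9721
After subsystem 2 (A=0.9709): product = 0.9438
A_sys = 0.9438

0.9438


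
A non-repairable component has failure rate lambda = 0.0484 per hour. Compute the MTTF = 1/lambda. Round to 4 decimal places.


lambda = 0.0484
MTTF = 1 / 0.0484
MTTF = 20.6612

20.6612


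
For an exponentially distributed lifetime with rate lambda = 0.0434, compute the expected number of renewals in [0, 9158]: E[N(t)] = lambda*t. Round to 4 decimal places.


lambda = 0.0434
t = 9158
E[N(t)] = lambda * t
E[N(t)] = 0.0434 * 9158
E[N(t)] = 397.4572

397.4572


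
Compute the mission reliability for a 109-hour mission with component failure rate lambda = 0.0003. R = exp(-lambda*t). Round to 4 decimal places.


lambda = 0.0003
mission_time = 109
lambda * t = 0.0003 * 109 = 0.0327
R = exp(-0.0327)
R = 0.9678

0.9678


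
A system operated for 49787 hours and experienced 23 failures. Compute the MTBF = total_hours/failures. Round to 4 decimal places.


total_hours = 49787
failures = 23
MTBF = 49787 / 23
MTBF = 2164.6522

2164.6522


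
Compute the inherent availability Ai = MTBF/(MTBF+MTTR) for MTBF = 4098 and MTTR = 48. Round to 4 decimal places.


MTBF = 4098
MTTR = 48
MTBF + MTTR = 4146
Ai = 4098 / 4146
Ai = 0.9884

0.9884


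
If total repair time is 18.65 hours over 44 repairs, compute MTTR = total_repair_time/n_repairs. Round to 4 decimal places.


total_repair_time = 18.65
n_repairs = 44
MTTR = 18.65 / 44
MTTR = 0.4239

0.4239


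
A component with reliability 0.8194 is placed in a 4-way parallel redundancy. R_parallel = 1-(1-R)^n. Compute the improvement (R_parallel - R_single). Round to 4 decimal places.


R_single = 0.8194, n = 4
1 - R_single = 0.1806
(1 - R_single)^n = 0.1806^4 = 0.0011
R_parallel = 1 - 0.0011 = 0.9989
Improvement = 0.9989 - 0.8194
Improvement = 0.1795

0.1795


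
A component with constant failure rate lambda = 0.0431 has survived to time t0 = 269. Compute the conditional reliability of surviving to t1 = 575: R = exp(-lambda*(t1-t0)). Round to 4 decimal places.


lambda = 0.0431
t0 = 269, t1 = 575
t1 - t0 = 306
lambda * (t1-t0) = 0.0431 * 306 = 13.1886
R = exp(-13.1886)
R = 0.0

0.0


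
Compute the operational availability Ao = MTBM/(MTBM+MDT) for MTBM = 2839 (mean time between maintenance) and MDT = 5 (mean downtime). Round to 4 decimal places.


MTBM = 2839
MDT = 5
MTBM + MDT = 2844
Ao = 2839 / 2844
Ao = 0.9982

0.9982


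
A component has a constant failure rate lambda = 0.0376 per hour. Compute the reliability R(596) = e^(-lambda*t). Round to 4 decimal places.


lambda = 0.0376
t = 596
lambda * t = 22.4096
R(t) = e^(-22.4096)
R(t) = 0.0

0.0


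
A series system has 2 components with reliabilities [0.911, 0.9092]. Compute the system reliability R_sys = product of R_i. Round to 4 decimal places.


Components: [0.911, 0.9092]
After component 1 (R=0.911): product = 0.911
After component 2 (R=0.9092): product = 0.8283
R_sys = 0.8283

0.8283


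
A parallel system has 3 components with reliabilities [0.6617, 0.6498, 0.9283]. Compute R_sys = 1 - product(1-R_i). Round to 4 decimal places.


Components: [0.6617, 0.6498, 0.9283]
(1 - 0.6617) = 0.3383, running product = 0.3383
(1 - 0.6498) = 0.3502, running product = 0.1185
(1 - 0.9283) = 0.0717, running product = 0.0085
Product of (1-R_i) = 0.0085
R_sys = 1 - 0.0085 = 0.9915

0.9915


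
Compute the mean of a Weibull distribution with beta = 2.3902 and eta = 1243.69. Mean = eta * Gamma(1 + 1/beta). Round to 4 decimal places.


beta = 2.3902, eta = 1243.69
1/beta = 0.4184
1 + 1/beta = 1.4184
Gamma(1.4184) = 0.8864
Mean = 1243.69 * 0.8864
Mean = 1102.4269

1102.4269


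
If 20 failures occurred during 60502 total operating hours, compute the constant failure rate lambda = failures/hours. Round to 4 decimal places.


failures = 20
total_hours = 60502
lambda = 20 / 60502
lambda = 0.0003

0.0003


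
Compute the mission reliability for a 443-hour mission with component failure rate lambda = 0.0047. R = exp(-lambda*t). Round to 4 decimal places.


lambda = 0.0047
mission_time = 443
lambda * t = 0.0047 * 443 = 2.0821
R = exp(-2.0821)
R = 0.1247

0.1247


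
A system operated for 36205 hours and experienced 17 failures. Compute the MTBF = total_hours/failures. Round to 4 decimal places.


total_hours = 36205
failures = 17
MTBF = 36205 / 17
MTBF = 2129.7059

2129.7059


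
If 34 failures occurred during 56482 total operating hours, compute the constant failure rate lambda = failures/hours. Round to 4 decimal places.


failures = 34
total_hours = 56482
lambda = 34 / 56482
lambda = 0.0006

0.0006


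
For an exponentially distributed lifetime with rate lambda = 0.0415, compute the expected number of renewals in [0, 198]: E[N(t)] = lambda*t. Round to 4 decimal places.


lambda = 0.0415
t = 198
E[N(t)] = lambda * t
E[N(t)] = 0.0415 * 198
E[N(t)] = 8.217

8.217


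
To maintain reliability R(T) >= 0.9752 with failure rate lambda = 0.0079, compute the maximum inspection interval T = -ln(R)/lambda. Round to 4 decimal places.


R_target = 0.9752
lambda = 0.0079
-ln(0.9752) = 0.0251
T = 0.0251 / 0.0079
T = 3.1788

3.1788


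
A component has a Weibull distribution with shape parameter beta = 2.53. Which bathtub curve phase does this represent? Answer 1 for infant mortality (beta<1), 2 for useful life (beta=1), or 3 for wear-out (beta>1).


beta = 2.53
Compare beta to 1:
beta < 1 => infant mortality (phase 1)
beta = 1 => useful life (phase 2)
beta > 1 => wear-out (phase 3)
Since beta = 2.53, this is wear-out (increasing failure rate)
Phase = 3

3


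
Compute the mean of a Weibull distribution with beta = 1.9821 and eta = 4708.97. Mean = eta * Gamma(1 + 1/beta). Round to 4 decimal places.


beta = 1.9821, eta = 4708.97
1/beta = 0.5045
1 + 1/beta = 1.5045
Gamma(1.5045) = 0.8864
Mean = 4708.97 * 0.8864
Mean = 4173.9434

4173.9434


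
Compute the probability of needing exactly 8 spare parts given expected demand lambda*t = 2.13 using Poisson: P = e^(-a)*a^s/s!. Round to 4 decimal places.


a = 2.13, s = 8
e^(-a) = e^(-2.13) = 0.1188
a^s = 2.13^8 = 423.6789
s! = 40320
P = 0.1188 * 423.6789 / 40320
P = 0.0012

0.0012


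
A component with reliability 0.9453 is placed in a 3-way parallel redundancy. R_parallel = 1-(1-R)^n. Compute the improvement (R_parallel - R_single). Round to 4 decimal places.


R_single = 0.9453, n = 3
1 - R_single = 0.0547
(1 - R_single)^n = 0.0547^3 = 0.0002
R_parallel = 1 - 0.0002 = 0.9998
Improvement = 0.9998 - 0.9453
Improvement = 0.0545

0.0545


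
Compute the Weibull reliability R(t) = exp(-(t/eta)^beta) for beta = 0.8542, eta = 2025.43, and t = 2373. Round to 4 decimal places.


beta = 0.8542, eta = 2025.43, t = 2373
t/eta = 2373 / 2025.43 = 1.1716
(t/eta)^beta = 1.1716^0.8542 = 1.1449
R(t) = exp(-1.1449)
R(t) = 0.3183

0.3183


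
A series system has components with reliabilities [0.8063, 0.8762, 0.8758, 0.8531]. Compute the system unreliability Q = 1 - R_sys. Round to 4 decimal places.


Components: [0.8063, 0.8762, 0.8758, 0.8531]
After component 1: product = 0.8063
After component 2: product = 0.7065
After component 3: product = 0.6187
After component 4: product = 0.5278
R_sys = 0.5278
Q = 1 - 0.5278 = 0.4722

0.4722


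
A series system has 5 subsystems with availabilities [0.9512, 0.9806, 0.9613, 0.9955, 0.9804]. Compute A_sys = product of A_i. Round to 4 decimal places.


Subsystems: [0.9512, 0.9806, 0.9613, 0.9955, 0.9804]
After subsystem 1 (A=0.9512): product = 0.9512
After subsystem 2 (A=0.9806): product = 0.9327
After subsystem 3 (A=0.9613): product = 0.8966
After subsystem 4 (A=0.9955): product = 0.8926
After subsystem 5 (A=0.9804): product = 0.8751
A_sys = 0.8751

0.8751


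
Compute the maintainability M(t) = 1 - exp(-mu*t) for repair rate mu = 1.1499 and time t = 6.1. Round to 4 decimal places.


mu = 1.1499, t = 6.1
mu * t = 1.1499 * 6.1 = 7.0144
exp(-7.0144) = 0.0009
M(t) = 1 - 0.0009
M(t) = 0.9991

0.9991


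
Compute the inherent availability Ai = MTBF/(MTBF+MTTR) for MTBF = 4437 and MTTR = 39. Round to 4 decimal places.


MTBF = 4437
MTTR = 39
MTBF + MTTR = 4476
Ai = 4437 / 4476
Ai = 0.9913

0.9913


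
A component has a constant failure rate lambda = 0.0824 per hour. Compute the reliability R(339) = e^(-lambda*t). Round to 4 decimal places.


lambda = 0.0824
t = 339
lambda * t = 27.9336
R(t) = e^(-27.9336)
R(t) = 0.0

0.0


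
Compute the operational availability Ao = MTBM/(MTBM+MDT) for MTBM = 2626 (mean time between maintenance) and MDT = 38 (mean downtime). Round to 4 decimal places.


MTBM = 2626
MDT = 38
MTBM + MDT = 2664
Ao = 2626 / 2664
Ao = 0.9857

0.9857


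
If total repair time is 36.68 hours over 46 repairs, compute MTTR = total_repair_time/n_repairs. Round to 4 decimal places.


total_repair_time = 36.68
n_repairs = 46
MTTR = 36.68 / 46
MTTR = 0.7974

0.7974


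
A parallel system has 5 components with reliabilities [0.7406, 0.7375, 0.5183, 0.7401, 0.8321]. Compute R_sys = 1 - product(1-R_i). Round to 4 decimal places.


Components: [0.7406, 0.7375, 0.5183, 0.7401, 0.8321]
(1 - 0.7406) = 0.2594, running product = 0.2594
(1 - 0.7375) = 0.2625, running product = 0.0681
(1 - 0.5183) = 0.4817, running product = 0.0328
(1 - 0.7401) = 0.2599, running product = 0.0085
(1 - 0.8321) = 0.1679, running product = 0.0014
Product of (1-R_i) = 0.0014
R_sys = 1 - 0.0014 = 0.9986

0.9986


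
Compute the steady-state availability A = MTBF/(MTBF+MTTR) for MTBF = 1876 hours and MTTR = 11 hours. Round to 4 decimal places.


MTBF = 1876
MTTR = 11
MTBF + MTTR = 1887
A = 1876 / 1887
A = 0.9942

0.9942


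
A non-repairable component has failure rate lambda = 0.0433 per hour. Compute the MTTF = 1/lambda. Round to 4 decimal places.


lambda = 0.0433
MTTF = 1 / 0.0433
MTTF = 23.0947

23.0947


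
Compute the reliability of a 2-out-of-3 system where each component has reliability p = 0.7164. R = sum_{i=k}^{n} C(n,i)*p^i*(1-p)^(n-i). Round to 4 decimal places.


k = 2, n = 3, p = 0.7164
i=2: C(3,2)=3 * 0.7164^2 * 0.2836^1 = 0.4367
i=3: C(3,3)=1 * 0.7164^3 * 0.2836^0 = 0.3677
R = sum of terms = 0.8043

0.8043


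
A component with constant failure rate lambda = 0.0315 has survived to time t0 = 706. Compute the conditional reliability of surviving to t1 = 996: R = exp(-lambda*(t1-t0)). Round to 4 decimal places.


lambda = 0.0315
t0 = 706, t1 = 996
t1 - t0 = 290
lambda * (t1-t0) = 0.0315 * 290 = 9.135
R = exp(-9.135)
R = 0.0001

0.0001


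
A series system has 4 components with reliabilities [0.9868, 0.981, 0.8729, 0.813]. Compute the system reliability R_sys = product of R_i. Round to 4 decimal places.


Components: [0.9868, 0.981, 0.8729, 0.813]
After component 1 (R=0.9868): product = 0.9868
After component 2 (R=0.981): product = 0.9681
After component 3 (R=0.8729): product = 0.845
After component 4 (R=0.813): product = 0.687
R_sys = 0.687

0.687


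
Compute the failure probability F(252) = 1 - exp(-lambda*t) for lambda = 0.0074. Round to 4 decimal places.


lambda = 0.0074, t = 252
lambda * t = 1.8648
exp(-1.8648) = 0.1549
F(t) = 1 - 0.1549
F(t) = 0.8451

0.8451


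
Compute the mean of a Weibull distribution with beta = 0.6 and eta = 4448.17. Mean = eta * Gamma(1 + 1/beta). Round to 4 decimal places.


beta = 0.6, eta = 4448.17
1/beta = 1.6667
1 + 1/beta = 2.6667
Gamma(2.6667) = 1.5046
Mean = 4448.17 * 1.5046
Mean = 6692.6075

6692.6075


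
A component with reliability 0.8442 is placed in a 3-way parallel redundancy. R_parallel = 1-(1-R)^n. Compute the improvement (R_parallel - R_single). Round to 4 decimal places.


R_single = 0.8442, n = 3
1 - R_single = 0.1558
(1 - R_single)^n = 0.1558^3 = 0.0038
R_parallel = 1 - 0.0038 = 0.9962
Improvement = 0.9962 - 0.8442
Improvement = 0.152

0.152


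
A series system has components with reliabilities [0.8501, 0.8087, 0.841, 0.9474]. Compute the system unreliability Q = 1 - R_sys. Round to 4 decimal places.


Components: [0.8501, 0.8087, 0.841, 0.9474]
After component 1: product = 0.8501
After component 2: product = 0.6875
After component 3: product = 0.5782
After component 4: product = 0.5478
R_sys = 0.5478
Q = 1 - 0.5478 = 0.4522

0.4522


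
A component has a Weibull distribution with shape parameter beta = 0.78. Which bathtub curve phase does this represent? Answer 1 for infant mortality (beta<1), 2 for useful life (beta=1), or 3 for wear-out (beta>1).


beta = 0.78
Compare beta to 1:
beta < 1 => infant mortality (phase 1)
beta = 1 => useful life (phase 2)
beta > 1 => wear-out (phase 3)
Since beta = 0.78, this is infant mortality (decreasing failure rate)
Phase = 1

1


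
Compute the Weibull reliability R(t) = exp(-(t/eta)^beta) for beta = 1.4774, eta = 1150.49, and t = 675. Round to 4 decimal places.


beta = 1.4774, eta = 1150.49, t = 675
t/eta = 675 / 1150.49 = 0.5867
(t/eta)^beta = 0.5867^1.4774 = 0.4548
R(t) = exp(-0.4548)
R(t) = 0.6345

0.6345


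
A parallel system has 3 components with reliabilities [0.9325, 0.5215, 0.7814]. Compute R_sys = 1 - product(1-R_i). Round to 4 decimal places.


Components: [0.9325, 0.5215, 0.7814]
(1 - 0.9325) = 0.0675, running product = 0.0675
(1 - 0.5215) = 0.4785, running product = 0.0323
(1 - 0.7814) = 0.2186, running product = 0.0071
Product of (1-R_i) = 0.0071
R_sys = 1 - 0.0071 = 0.9929

0.9929


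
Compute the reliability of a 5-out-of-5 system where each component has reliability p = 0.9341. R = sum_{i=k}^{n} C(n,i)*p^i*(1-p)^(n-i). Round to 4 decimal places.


k = 5, n = 5, p = 0.9341
i=5: C(5,5)=1 * 0.9341^5 * 0.0659^0 = 0.7112
R = sum of terms = 0.7112

0.7112


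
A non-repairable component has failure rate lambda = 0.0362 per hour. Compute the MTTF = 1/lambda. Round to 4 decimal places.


lambda = 0.0362
MTTF = 1 / 0.0362
MTTF = 27.6243

27.6243


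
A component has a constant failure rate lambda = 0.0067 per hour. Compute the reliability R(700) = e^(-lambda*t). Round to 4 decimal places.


lambda = 0.0067
t = 700
lambda * t = 4.69
R(t) = e^(-4.69)
R(t) = 0.0092

0.0092


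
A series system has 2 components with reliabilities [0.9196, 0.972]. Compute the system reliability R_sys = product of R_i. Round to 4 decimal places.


Components: [0.9196, 0.972]
After component 1 (R=0.9196): product = 0.9196
After component 2 (R=0.972): product = 0.8939
R_sys = 0.8939

0.8939


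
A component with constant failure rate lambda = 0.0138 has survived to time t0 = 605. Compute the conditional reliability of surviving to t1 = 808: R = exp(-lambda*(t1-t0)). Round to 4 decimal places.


lambda = 0.0138
t0 = 605, t1 = 808
t1 - t0 = 203
lambda * (t1-t0) = 0.0138 * 203 = 2.8014
R = exp(-2.8014)
R = 0.0607

0.0607


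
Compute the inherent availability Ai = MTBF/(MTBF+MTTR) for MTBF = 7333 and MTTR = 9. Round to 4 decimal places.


MTBF = 7333
MTTR = 9
MTBF + MTTR = 7342
Ai = 7333 / 7342
Ai = 0.9988

0.9988


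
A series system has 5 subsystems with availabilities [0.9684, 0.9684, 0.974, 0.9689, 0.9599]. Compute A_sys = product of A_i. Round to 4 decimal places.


Subsystems: [0.9684, 0.9684, 0.974, 0.9689, 0.9599]
After subsystem 1 (A=0.9684): product = 0.9684
After subsystem 2 (A=0.9684): product = 0.9378
After subsystem 3 (A=0.974): product = 0.9134
After subsystem 4 (A=0.9689): product = 0.885
After subsystem 5 (A=0.9599): product = 0.8495
A_sys = 0.8495

0.8495


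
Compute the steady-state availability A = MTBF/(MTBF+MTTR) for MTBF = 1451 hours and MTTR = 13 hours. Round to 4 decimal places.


MTBF = 1451
MTTR = 13
MTBF + MTTR = 1464
A = 1451 / 1464
A = 0.9911

0.9911


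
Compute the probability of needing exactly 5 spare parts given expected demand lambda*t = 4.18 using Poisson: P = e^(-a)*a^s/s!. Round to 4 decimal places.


a = 4.18, s = 5
e^(-a) = e^(-4.18) = 0.0153
a^s = 4.18^5 = 1276.0903
s! = 120
P = 0.0153 * 1276.0903 / 120
P = 0.1627

0.1627


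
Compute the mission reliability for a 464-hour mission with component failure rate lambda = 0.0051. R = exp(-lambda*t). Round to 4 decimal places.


lambda = 0.0051
mission_time = 464
lambda * t = 0.0051 * 464 = 2.3664
R = exp(-2.3664)
R = 0.0938

0.0938


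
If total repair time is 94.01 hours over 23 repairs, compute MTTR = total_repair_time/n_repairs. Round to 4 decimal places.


total_repair_time = 94.01
n_repairs = 23
MTTR = 94.01 / 23
MTTR = 4.0874

4.0874


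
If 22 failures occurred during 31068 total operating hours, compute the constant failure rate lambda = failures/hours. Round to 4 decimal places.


failures = 22
total_hours = 31068
lambda = 22 / 31068
lambda = 0.0007

0.0007


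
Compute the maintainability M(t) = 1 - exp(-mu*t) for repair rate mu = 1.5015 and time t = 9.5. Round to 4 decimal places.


mu = 1.5015, t = 9.5
mu * t = 1.5015 * 9.5 = 14.2643
exp(-14.2643) = 0.0
M(t) = 1 - 0.0
M(t) = 1.0

1.0


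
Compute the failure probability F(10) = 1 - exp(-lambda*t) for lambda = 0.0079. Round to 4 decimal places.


lambda = 0.0079, t = 10
lambda * t = 0.079
exp(-0.079) = 0.924
F(t) = 1 - 0.924
F(t) = 0.076

0.076


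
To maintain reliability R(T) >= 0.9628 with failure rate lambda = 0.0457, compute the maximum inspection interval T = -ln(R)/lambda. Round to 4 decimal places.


R_target = 0.9628
lambda = 0.0457
-ln(0.9628) = 0.0379
T = 0.0379 / 0.0457
T = 0.8295

0.8295


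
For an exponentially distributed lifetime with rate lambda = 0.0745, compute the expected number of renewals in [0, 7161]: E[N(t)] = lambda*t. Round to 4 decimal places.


lambda = 0.0745
t = 7161
E[N(t)] = lambda * t
E[N(t)] = 0.0745 * 7161
E[N(t)] = 533.4945

533.4945


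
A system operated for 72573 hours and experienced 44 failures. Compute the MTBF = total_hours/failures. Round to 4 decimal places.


total_hours = 72573
failures = 44
MTBF = 72573 / 44
MTBF = 1649.3864

1649.3864


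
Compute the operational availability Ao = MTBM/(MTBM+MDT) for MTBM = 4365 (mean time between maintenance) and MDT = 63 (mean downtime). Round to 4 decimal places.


MTBM = 4365
MDT = 63
MTBM + MDT = 4428
Ao = 4365 / 4428
Ao = 0.9858

0.9858


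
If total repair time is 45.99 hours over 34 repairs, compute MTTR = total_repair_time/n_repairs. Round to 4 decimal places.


total_repair_time = 45.99
n_repairs = 34
MTTR = 45.99 / 34
MTTR = 1.3526

1.3526


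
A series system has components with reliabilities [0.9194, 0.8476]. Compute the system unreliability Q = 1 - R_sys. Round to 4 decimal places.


Components: [0.9194, 0.8476]
After component 1: product = 0.9194
After component 2: product = 0.7793
R_sys = 0.7793
Q = 1 - 0.7793 = 0.2207

0.2207


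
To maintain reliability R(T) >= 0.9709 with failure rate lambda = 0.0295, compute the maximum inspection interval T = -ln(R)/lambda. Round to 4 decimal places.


R_target = 0.9709
lambda = 0.0295
-ln(0.9709) = 0.0295
T = 0.0295 / 0.0295
T = 1.0011

1.0011


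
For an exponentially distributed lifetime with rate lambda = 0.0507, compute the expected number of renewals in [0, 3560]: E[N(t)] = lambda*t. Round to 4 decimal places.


lambda = 0.0507
t = 3560
E[N(t)] = lambda * t
E[N(t)] = 0.0507 * 3560
E[N(t)] = 180.492

180.492


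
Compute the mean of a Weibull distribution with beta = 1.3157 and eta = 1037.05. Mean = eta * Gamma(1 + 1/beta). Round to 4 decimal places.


beta = 1.3157, eta = 1037.05
1/beta = 0.7601
1 + 1/beta = 1.7601
Gamma(1.7601) = 0.9214
Mean = 1037.05 * 0.9214
Mean = 955.5244

955.5244


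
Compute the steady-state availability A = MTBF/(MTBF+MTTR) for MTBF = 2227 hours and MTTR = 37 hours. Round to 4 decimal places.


MTBF = 2227
MTTR = 37
MTBF + MTTR = 2264
A = 2227 / 2264
A = 0.9837

0.9837


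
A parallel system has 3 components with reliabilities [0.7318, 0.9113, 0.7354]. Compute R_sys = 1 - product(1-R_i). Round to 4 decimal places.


Components: [0.7318, 0.9113, 0.7354]
(1 - 0.7318) = 0.2682, running product = 0.2682
(1 - 0.9113) = 0.0887, running product = 0.0238
(1 - 0.7354) = 0.2646, running product = 0.0063
Product of (1-R_i) = 0.0063
R_sys = 1 - 0.0063 = 0.9937

0.9937


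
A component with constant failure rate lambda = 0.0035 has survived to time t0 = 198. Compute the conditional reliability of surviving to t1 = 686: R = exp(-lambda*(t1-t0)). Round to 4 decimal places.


lambda = 0.0035
t0 = 198, t1 = 686
t1 - t0 = 488
lambda * (t1-t0) = 0.0035 * 488 = 1.708
R = exp(-1.708)
R = 0.1812

0.1812


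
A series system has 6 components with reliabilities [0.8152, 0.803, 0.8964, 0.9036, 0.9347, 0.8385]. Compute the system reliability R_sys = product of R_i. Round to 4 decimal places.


Components: [0.8152, 0.803, 0.8964, 0.9036, 0.9347, 0.8385]
After component 1 (R=0.8152): product = 0.8152
After component 2 (R=0.803): product = 0.6546
After component 3 (R=0.8964): product = 0.5868
After component 4 (R=0.9036): product = 0.5302
After component 5 (R=0.9347): product = 0.4956
After component 6 (R=0.8385): product = 0.4156
R_sys = 0.4156

0.4156


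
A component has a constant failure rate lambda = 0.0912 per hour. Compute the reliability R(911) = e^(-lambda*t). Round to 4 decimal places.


lambda = 0.0912
t = 911
lambda * t = 83.0832
R(t) = e^(-83.0832)
R(t) = 0.0

0.0


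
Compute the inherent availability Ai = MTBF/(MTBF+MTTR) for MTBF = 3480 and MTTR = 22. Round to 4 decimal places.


MTBF = 3480
MTTR = 22
MTBF + MTTR = 3502
Ai = 3480 / 3502
Ai = 0.9937

0.9937


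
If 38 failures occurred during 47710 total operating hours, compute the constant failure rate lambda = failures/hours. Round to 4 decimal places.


failures = 38
total_hours = 47710
lambda = 38 / 47710
lambda = 0.0008

0.0008


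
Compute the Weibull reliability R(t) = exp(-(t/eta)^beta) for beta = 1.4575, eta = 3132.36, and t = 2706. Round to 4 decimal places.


beta = 1.4575, eta = 3132.36, t = 2706
t/eta = 2706 / 3132.36 = 0.8639
(t/eta)^beta = 0.8639^1.4575 = 0.808
R(t) = exp(-0.808)
R(t) = 0.4458

0.4458


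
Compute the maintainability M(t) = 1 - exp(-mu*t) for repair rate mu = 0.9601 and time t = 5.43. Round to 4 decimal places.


mu = 0.9601, t = 5.43
mu * t = 0.9601 * 5.43 = 5.2133
exp(-5.2133) = 0.0054
M(t) = 1 - 0.0054
M(t) = 0.9946

0.9946


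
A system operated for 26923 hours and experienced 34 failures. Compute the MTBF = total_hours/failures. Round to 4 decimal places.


total_hours = 26923
failures = 34
MTBF = 26923 / 34
MTBF = 791.8529

791.8529


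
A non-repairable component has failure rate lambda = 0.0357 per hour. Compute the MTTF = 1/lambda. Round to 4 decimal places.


lambda = 0.0357
MTTF = 1 / 0.0357
MTTF = 28.0112

28.0112


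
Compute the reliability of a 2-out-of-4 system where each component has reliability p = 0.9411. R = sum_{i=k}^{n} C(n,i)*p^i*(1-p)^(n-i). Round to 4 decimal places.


k = 2, n = 4, p = 0.9411
i=2: C(4,2)=6 * 0.9411^2 * 0.0589^2 = 0.0184
i=3: C(4,3)=4 * 0.9411^3 * 0.0589^1 = 0.1964
i=4: C(4,4)=1 * 0.9411^4 * 0.0589^0 = 0.7844
R = sum of terms = 0.9992

0.9992


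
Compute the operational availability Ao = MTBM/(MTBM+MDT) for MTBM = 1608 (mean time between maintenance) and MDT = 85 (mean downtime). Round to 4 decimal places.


MTBM = 1608
MDT = 85
MTBM + MDT = 1693
Ao = 1608 / 1693
Ao = 0.9498

0.9498


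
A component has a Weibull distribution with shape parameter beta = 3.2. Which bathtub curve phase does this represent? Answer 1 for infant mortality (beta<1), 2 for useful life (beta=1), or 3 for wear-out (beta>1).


beta = 3.2
Compare beta to 1:
beta < 1 => infant mortality (phase 1)
beta = 1 => useful life (phase 2)
beta > 1 => wear-out (phase 3)
Since beta = 3.2, this is wear-out (increasing failure rate)
Phase = 3

3


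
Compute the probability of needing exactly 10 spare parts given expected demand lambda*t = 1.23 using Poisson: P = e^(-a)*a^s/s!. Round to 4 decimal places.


a = 1.23, s = 10
e^(-a) = e^(-1.23) = 0.2923
a^s = 1.23^10 = 7.9259
s! = 3628800
P = 0.2923 * 7.9259 / 3628800
P = 0.0

0.0


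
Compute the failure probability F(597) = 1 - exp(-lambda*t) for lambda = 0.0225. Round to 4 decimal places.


lambda = 0.0225, t = 597
lambda * t = 13.4325
exp(-13.4325) = 0.0
F(t) = 1 - 0.0
F(t) = 1.0

1.0


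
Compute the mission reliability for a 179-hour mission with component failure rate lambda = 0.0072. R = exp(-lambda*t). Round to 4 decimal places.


lambda = 0.0072
mission_time = 179
lambda * t = 0.0072 * 179 = 1.2888
R = exp(-1.2888)
R = 0.2756

0.2756


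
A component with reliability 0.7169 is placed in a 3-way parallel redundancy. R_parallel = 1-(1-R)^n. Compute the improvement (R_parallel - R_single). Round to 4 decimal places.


R_single = 0.7169, n = 3
1 - R_single = 0.2831
(1 - R_single)^n = 0.2831^3 = 0.0227
R_parallel = 1 - 0.0227 = 0.9773
Improvement = 0.9773 - 0.7169
Improvement = 0.2604

0.2604


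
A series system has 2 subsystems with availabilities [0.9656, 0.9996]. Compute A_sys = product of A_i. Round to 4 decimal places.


Subsystems: [0.9656, 0.9996]
After subsystem 1 (A=0.9656): product = 0.9656
After subsystem 2 (A=0.9996): product = 0.9652
A_sys = 0.9652

0.9652


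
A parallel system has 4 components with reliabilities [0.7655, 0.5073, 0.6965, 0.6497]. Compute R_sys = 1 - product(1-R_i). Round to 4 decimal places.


Components: [0.7655, 0.5073, 0.6965, 0.6497]
(1 - 0.7655) = 0.2345, running product = 0.2345
(1 - 0.5073) = 0.4927, running product = 0.1155
(1 - 0.6965) = 0.3035, running product = 0.0351
(1 - 0.6497) = 0.3503, running product = 0.0123
Product of (1-R_i) = 0.0123
R_sys = 1 - 0.0123 = 0.9877

0.9877


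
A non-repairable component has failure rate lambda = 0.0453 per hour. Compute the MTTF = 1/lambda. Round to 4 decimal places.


lambda = 0.0453
MTTF = 1 / 0.0453
MTTF = 22.0751

22.0751


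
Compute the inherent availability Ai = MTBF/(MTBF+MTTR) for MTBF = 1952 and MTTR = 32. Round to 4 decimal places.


MTBF = 1952
MTTR = 32
MTBF + MTTR = 1984
Ai = 1952 / 1984
Ai = 0.9839

0.9839


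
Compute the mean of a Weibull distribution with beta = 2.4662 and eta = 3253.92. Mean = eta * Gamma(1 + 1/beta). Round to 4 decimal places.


beta = 2.4662, eta = 3253.92
1/beta = 0.4055
1 + 1/beta = 1.4055
Gamma(1.4055) = 0.887
Mean = 3253.92 * 0.887
Mean = 2886.1585

2886.1585


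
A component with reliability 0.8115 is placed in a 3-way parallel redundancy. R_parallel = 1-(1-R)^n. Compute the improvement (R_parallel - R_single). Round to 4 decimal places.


R_single = 0.8115, n = 3
1 - R_single = 0.1885
(1 - R_single)^n = 0.1885^3 = 0.0067
R_parallel = 1 - 0.0067 = 0.9933
Improvement = 0.9933 - 0.8115
Improvement = 0.1818

0.1818


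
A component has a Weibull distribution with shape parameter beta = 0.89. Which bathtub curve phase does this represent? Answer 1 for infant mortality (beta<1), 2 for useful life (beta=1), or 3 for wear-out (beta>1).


beta = 0.89
Compare beta to 1:
beta < 1 => infant mortality (phase 1)
beta = 1 => useful life (phase 2)
beta > 1 => wear-out (phase 3)
Since beta = 0.89, this is infant mortality (decreasing failure rate)
Phase = 1

1


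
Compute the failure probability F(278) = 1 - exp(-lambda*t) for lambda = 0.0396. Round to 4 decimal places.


lambda = 0.0396, t = 278
lambda * t = 11.0088
exp(-11.0088) = 0.0
F(t) = 1 - 0.0
F(t) = 1.0

1.0


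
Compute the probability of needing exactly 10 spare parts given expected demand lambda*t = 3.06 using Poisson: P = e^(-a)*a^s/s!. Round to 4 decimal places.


a = 3.06, s = 10
e^(-a) = e^(-3.06) = 0.0469
a^s = 3.06^10 = 71980.4015
s! = 3628800
P = 0.0469 * 71980.4015 / 3628800
P = 0.0009

0.0009
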